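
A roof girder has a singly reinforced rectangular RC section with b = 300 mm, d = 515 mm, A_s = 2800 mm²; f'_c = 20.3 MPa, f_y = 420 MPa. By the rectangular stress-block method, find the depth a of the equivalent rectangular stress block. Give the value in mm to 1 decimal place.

T = A_s f_y = 2800 × 420 = 1176000 N = 1176 kN.
Setting C = 0.85 f'_c a b equal to T: a = 1176000/(0.85 × 20.3 × 300) = 227.2 mm.

a ≈ 227.2 mm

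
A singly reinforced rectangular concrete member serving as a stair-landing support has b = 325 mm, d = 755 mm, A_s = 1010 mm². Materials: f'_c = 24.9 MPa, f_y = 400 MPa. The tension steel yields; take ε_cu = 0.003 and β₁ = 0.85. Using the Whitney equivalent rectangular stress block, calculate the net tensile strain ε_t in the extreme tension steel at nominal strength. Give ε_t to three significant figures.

a = A_s f_y/(0.85 f'_c b) = 58.73 mm.
β₁ = 0.85, so c = a/β₁ = 58.73/0.85 = 69.09 mm.
From the linear strain diagram with ε_cu = 0.003: ε_t = 0.003 (d − c)/c = 0.003 × (755 − 69.09)/69.09 = 0.0298.
Since ε_t ≥ 0.005, the section is tension-controlled.

ε_t ≈ 0.0298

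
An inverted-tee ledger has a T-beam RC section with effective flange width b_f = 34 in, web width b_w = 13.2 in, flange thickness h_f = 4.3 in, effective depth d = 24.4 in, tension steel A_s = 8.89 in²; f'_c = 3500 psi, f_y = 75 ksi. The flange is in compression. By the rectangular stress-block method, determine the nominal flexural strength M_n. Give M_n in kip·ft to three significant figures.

M_n ≈ 1140 kip·ft

Tension: T = A_s f_y = 8.89 × 75 = 666.75 kips.
Try a within the flange: a = T/(0.85 f'_c b_f) = 666.75/(0.85 × 3.5 × 34) = 6.592 in.
a = 6.592 > h_f = 4.3 in: the block extends into the web. Split into flange-overhang and web parts.
C_f = 0.85 f'_c (b_f − b_w) h_f = 0.85 × 3.5 × (34 − 13.2) × 4.3 = 266.1 kips.
Remaining web compression depth: a_w = (T − C_f)/(0.85 f'_c b_w) = (666.75 − 266.1)/(0.85 × 3.5 × 13.2) = 10.202 in.
M_n = C_f(d − h_f/2) + (T − C_f)(d − a_w/2) = 266.1 × (24.4 − 2.15) + 400.65 × (24.4 − 5.101) = 5920.7 + 7732.1 = 13652.8 kip·in.
M_n = 13652.8/12 = 1137.73 kip·ft.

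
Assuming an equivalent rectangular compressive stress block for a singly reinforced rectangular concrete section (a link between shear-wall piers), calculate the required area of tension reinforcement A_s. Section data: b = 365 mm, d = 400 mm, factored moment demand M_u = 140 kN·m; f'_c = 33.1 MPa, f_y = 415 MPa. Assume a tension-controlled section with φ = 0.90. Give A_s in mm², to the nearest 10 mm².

M_n = M_u/φ = 140/0.90 = 155.556 kN·m.
With M_n = 0.85 f'_c a b (d − a/2), solve the quadratic for a:
a = d − √(d² − 2M_n/(0.85 f'_c b)) = 400 − √(400² − 2 × 155.556×10⁶/(0.85 × 33.1 × 365)) = 39.85 mm.
A_s = 0.85 f'_c a b / f_y = 0.85 × 33.1 × 39.85 × 365 / 415 = 986.1 mm².

A_s ≈ 990 mm²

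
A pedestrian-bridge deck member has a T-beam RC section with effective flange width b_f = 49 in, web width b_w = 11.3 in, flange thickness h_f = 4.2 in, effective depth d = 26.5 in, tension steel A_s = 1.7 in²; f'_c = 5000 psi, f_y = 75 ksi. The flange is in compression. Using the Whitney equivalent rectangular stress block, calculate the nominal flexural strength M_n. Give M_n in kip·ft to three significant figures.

Tension: T = A_s f_y = 1.7 × 75 = 127.5 kips.
Try a within the flange: a = T/(0.85 f'_c b_f) = 127.5/(0.85 × 5 × 49) = 0.612 in.
Since a = 0.612 ≤ h_f = 4.2 in, the stress block lies entirely in the flange; analyse as a rectangular beam of width b_f.
M_n = T(d − a/2) = 127.5 × (26.5 − 0.306) = 3339.7 kip·in.
M_n = 3339.7/12 = 278.31 kip·ft.

M_n ≈ 278 kip·ft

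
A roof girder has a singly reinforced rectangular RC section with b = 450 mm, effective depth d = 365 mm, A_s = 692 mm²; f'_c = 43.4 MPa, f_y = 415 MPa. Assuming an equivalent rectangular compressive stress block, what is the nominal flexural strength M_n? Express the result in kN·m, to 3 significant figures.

M_n ≈ 102 kN·m

T = A_s f_y = 692 × 415 = 287180 N = 287.18 kN.
From C = T: a = T/(0.85 f'_c b) = 287180/(0.85 × 43.4 × 450) = 17.30 mm.
M_n = T(d − a/2) = 287.18 kN × (365 − 8.65) mm = 102.34 kN·m.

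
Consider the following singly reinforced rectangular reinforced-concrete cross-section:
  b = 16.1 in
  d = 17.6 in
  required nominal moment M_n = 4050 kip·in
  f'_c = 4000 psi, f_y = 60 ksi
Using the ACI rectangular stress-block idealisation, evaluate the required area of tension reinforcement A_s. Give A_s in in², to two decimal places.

A_s ≈ 4.45 in²

From M_n = 0.85 f'_c a b (d − a/2):
a = d − √(d² − 2M_n/(0.85 f'_c b)) = 17.6 − √(17.6² − 2 × 4050/(0.85 × 4 × 16.1)) = 4.880 in.
A_s = 0.85 f'_c a b / f_y = 0.85 × 4 × 4.880 × 16.1 / 60 = 4.452 in².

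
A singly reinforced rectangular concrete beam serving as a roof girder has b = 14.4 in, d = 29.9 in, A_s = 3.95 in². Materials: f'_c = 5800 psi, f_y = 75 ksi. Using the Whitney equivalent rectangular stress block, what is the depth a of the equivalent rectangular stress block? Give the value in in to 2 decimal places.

a ≈ 4.17 in

T = A_s f_y = 3.95 × 75 = 296.25 kips.
a = T/(0.85 f'_c b) = 296.25/(0.85 × 5.8 × 14.4) = 4.17 in.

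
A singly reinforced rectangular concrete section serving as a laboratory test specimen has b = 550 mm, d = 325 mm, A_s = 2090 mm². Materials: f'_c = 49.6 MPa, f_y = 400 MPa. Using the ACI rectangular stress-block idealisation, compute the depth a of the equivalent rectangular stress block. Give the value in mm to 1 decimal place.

T = A_s f_y = 2090 × 400 = 836000 N = 836 kN.
Setting C = 0.85 f'_c a b equal to T: a = 836000/(0.85 × 49.6 × 550) = 36.1 mm.

a ≈ 36.1 mm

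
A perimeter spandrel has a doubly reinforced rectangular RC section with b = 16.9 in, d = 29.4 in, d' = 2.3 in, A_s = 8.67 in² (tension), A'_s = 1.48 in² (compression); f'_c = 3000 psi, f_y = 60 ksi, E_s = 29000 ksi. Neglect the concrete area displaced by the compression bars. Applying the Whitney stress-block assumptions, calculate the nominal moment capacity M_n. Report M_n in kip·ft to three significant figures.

Assume both steels yield.
a = (A_s − A'_s) f_y/(0.85 f'_c b) = (8.67 − 1.48) × 60/(0.85 × 3 × 16.9) = 10.010 in.
c = a/β₁ = 10.010/0.85 = 11.776 in; ε'_s = 0.003(c − d')/c = 0.0024 ≥ ε_y = 0.0021, so the compression steel yields.
M_n = (A_s − A'_s) f_y (d − a/2) + A'_s f_y (d − d') = 431.4 × (29.4 − 5.005) + 88.8 × (29.4 − 2.3) = 10524.0 + 2406.5 = 12930.5 kip·in = 12930.5/12 = 1077.54 kip·ft.

M_n ≈ 1080 kip·ft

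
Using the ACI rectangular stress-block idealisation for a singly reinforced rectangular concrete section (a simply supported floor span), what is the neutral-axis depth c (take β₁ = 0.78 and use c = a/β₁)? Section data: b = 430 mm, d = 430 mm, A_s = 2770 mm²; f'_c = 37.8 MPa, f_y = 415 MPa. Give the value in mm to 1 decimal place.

T = A_s f_y = 2770 × 415 = 1149550 N = 1149.55 kN.
Setting C = 0.85 f'_c a b equal to T: a = 1149550/(0.85 × 37.8 × 430) = 83.205 mm.
With β₁ = 0.78, c = a/β₁ = 83.205/0.78 = 106.7 mm.

c ≈ 106.7 mm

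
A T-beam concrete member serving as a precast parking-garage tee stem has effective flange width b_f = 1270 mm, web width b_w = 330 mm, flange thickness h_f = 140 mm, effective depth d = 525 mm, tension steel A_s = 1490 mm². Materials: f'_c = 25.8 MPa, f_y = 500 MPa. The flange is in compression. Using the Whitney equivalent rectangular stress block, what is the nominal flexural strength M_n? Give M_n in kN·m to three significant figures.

Tension: T = A_s f_y = 1490 × 500 = 745000 N.
Try a within the flange: a = T/(0.85 f'_c b_f) = 745000/(0.85 × 25.8 × 1270) = 26.75 mm.
Since a = 26.75 ≤ h_f = 140 mm, the stress block lies entirely in the flange; analyse as a rectangular beam of width b_f.
M_n = T(d − a/2) = 745000 × (525 − 13.375) = 381.16 × 10⁶ N·mm.
M_n = 381.16 kN·m.

M_n ≈ 381 kN·m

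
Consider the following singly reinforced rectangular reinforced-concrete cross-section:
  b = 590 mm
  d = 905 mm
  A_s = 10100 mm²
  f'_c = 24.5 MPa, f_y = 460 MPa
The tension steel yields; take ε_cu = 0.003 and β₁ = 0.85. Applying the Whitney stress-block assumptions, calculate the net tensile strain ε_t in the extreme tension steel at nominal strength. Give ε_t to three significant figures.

a = A_s f_y/(0.85 f'_c b) = 378.13 mm.
β₁ = 0.85, so c = a/β₁ = 378.13/0.85 = 444.86 mm.
From the linear strain diagram with ε_cu = 0.003: ε_t = 0.003 (d − c)/c = 0.003 × (905 − 444.86)/444.86 = 0.00310.
ε_t < 0.004 — the section is over-reinforced for flexure under ACI limits.

ε_t ≈ 0.00310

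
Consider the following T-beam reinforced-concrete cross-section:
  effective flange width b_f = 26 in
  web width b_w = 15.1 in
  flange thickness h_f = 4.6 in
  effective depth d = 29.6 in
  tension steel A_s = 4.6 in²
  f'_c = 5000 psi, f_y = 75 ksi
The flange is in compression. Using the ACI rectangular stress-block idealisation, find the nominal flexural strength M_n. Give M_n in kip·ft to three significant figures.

Tension: T = A_s f_y = 4.6 × 75 = 345 kips.
Try a within the flange: a = T/(0.85 f'_c b_f) = 345/(0.85 × 5 × 26) = 3.122 in.
Since a = 3.122 ≤ h_f = 4.6 in, the stress block lies entirely in the flange; analyse as a rectangular beam of width b_f.
M_n = T(d − a/2) = 345 × (29.6 − 1.561) = 9673.5 kip·in.
M_n = 9673.5/12 = 806.13 kip·ft.

M_n ≈ 806 kip·ft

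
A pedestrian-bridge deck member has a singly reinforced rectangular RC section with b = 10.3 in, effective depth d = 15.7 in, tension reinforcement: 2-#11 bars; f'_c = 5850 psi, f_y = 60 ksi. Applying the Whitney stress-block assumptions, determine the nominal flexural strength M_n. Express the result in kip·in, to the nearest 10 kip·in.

M_n ≈ 2600 kip·in

A_s = 2 × 1.56 = 3.12 in².
T = A_s f_y = 3.12 × 60 = 187.2 kips.
a = T/(0.85 f'_c b) = 187.2/(0.85 × 5.85 × 10.3) = 3.655 in.
M_n = T(d − a/2) = 187.2 × (15.7 − 1.8275) = 2596.9 kip·in.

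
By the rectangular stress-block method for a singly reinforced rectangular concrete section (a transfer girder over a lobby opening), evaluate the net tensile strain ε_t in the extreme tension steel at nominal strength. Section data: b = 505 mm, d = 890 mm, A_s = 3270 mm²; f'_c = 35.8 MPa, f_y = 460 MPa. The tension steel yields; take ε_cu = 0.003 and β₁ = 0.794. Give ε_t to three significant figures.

a = A_s f_y/(0.85 f'_c b) = 97.88 mm.
β₁ = 0.794, so c = a/β₁ = 97.88/0.794 = 123.27 mm.
From the linear strain diagram with ε_cu = 0.003: ε_t = 0.003 (d − c)/c = 0.003 × (890 − 123.27)/123.27 = 0.0187.
Since ε_t ≥ 0.005, the section is tension-controlled.

ε_t ≈ 0.0187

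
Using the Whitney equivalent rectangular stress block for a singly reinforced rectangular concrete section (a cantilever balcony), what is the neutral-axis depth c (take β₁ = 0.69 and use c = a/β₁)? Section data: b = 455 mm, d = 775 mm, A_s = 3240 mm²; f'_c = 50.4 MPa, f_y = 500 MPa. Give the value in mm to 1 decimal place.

c ≈ 120.4 mm

T = A_s f_y = 3240 × 500 = 1620000 N = 1620 kN.
Setting C = 0.85 f'_c a b equal to T: a = 1620000/(0.85 × 50.4 × 455) = 83.110 mm.
With β₁ = 0.69, c = a/β₁ = 83.110/0.69 = 120.4 mm.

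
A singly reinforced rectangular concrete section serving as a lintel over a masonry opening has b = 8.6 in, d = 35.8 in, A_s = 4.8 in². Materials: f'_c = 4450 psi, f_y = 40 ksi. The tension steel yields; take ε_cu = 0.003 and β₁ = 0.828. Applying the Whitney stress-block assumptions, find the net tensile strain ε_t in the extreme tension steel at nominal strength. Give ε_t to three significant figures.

a = A_s f_y/(0.85 f'_c b) = 5.902 in.
β₁ = 0.828, so c = a/β₁ = 5.902/0.828 = 7.128 in.
From the linear strain diagram with ε_cu = 0.003: ε_t = 0.003 (d − c)/c = 0.003 × (35.8 − 7.128)/7.128 = 0.0121.
Since ε_t ≥ 0.005, the section is tension-controlled.

ε_t ≈ 0.0121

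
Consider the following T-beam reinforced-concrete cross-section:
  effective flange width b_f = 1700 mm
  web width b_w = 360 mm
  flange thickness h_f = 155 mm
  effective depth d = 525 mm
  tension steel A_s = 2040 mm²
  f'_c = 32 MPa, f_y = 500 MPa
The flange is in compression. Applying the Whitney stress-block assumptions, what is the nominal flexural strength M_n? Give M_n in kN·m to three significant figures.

M_n ≈ 524 kN·m

Tension: T = A_s f_y = 2040 × 500 = 1020000 N.
Try a within the flange: a = T/(0.85 f'_c b_f) = 1020000/(0.85 × 32 × 1700) = 22.06 mm.
Since a = 22.06 ≤ h_f = 155 mm, the stress block lies entirely in the flange; analyse as a rectangular beam of width b_f.
M_n = T(d − a/2) = 1020000 × (525 − 11.03) = 524.25 × 10⁶ N·mm.
M_n = 524.25 kN·m.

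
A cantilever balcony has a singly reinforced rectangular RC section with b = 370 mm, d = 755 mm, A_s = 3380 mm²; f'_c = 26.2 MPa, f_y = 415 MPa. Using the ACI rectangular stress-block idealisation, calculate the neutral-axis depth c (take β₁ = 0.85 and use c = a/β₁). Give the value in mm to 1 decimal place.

c ≈ 200.3 mm

T = A_s f_y = 3380 × 415 = 1402700 N = 1402.7 kN.
Setting C = 0.85 f'_c a b equal to T: a = 1402700/(0.85 × 26.2 × 370) = 170.233 mm.
With β₁ = 0.85, c = a/β₁ = 170.233/0.85 = 200.3 mm.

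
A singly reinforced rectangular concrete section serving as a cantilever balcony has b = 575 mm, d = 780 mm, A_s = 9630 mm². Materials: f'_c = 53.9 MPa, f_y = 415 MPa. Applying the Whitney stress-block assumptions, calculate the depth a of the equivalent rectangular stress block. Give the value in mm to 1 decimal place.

a ≈ 151.7 mm

T = A_s f_y = 9630 × 415 = 3996450 N = 3996.45 kN.
Setting C = 0.85 f'_c a b equal to T: a = 3996450/(0.85 × 53.9 × 575) = 151.7 mm.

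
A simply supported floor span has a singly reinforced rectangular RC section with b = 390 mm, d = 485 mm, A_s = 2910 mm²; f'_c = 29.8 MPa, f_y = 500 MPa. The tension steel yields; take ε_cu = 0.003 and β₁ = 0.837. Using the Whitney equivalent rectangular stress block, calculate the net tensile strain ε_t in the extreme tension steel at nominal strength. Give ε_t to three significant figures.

a = A_s f_y/(0.85 f'_c b) = 147.29 mm.
β₁ = 0.837, so c = a/β₁ = 147.29/0.837 = 175.97 mm.
From the linear strain diagram with ε_cu = 0.003: ε_t = 0.003 (d − c)/c = 0.003 × (485 − 175.97)/175.97 = 0.00527.
Since ε_t ≥ 0.005, the section is tension-controlled.

ε_t ≈ 0.00527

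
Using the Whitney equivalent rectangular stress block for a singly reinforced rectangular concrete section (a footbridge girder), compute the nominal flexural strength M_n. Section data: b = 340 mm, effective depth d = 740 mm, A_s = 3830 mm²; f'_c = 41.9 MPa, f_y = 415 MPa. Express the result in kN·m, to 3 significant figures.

T = A_s f_y = 3830 × 415 = 1589450 N = 1589.45 kN.
From C = T: a = T/(0.85 f'_c b) = 1589450/(0.85 × 41.9 × 340) = 131.26 mm.
M_n = T(d − a/2) = 1589.45 kN × (740 − 65.63) mm = 1071.88 kN·m.

M_n ≈ 1070 kN·m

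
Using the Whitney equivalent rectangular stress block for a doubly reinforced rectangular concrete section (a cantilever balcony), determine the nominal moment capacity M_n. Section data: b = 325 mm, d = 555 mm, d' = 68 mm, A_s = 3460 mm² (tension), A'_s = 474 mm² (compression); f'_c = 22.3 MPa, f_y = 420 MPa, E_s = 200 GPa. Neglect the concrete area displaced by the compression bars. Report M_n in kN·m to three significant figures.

Assume both tension and compression steel yield.
Net tension couple steel: A_s − A'_s = 2986 mm².
a = (A_s − A'_s) f_y / (0.85 f'_c b) = 1254120/(0.85 × 22.3 × 325) = 203.58 mm.
c = a/β₁ = 203.58/0.85 = 239.51 mm; ε'_s = 0.003(c − d')/c = 0.0021 ≥ f_y/E_s = 0.0021, so compression steel does yield.
M_n = (A_s − A'_s) f_y (d − a/2) + A'_s f_y (d − d') = [1254120 × (555 − 101.79) + 199080 × (555 − 68)] × 10⁻⁶ = 568.38 + 96.95 = 665.33 kN·m.

M_n ≈ 665 kN·m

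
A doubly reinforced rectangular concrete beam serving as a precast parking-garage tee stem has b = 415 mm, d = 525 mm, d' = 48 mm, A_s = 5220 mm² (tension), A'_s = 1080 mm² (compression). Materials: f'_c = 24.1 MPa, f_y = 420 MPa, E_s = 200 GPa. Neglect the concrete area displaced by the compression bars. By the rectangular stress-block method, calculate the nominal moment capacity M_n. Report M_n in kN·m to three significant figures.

M_n ≈ 951 kN·m

Assume both tension and compression steel yield.
Net tension couple steel: A_s − A'_s = 4140 mm².
a = (A_s − A'_s) f_y / (0.85 f'_c b) = 1738800/(0.85 × 24.1 × 415) = 204.53 mm.
c = a/β₁ = 204.53/0.85 = 240.62 mm; ε'_s = 0.003(c − d')/c = 0.0024 ≥ f_y/E_s = 0.0021, so compression steel does yield.
M_n = (A_s − A'_s) f_y (d − a/2) + A'_s f_y (d − d') = [1738800 × (525 − 102.265) + 453600 × (525 − 48)] × 10⁻⁶ = 735.05 + 216.37 = 951.42 kN·m.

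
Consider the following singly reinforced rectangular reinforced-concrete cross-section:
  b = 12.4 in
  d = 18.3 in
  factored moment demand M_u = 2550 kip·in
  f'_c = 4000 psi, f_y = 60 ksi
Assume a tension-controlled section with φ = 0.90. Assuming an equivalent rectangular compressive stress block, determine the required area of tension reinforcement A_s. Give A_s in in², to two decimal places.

A_s ≈ 2.91 in²

M_n = M_u/φ = 2550/0.90 = 2833.33 kip·in.
From M_n = 0.85 f'_c a b (d − a/2):
a = d − √(d² − 2M_n/(0.85 f'_c b)) = 18.3 − √(18.3² − 2 × 2833.33/(0.85 × 4 × 12.4)) = 4.141 in.
A_s = 0.85 f'_c a b / f_y = 0.85 × 4 × 4.141 × 12.4 / 60 = 2.910 in².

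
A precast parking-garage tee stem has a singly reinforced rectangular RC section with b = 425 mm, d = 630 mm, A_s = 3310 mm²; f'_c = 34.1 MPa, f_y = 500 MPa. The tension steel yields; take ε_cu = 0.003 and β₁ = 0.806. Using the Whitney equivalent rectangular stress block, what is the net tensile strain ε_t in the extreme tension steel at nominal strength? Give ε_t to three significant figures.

a = A_s f_y/(0.85 f'_c b) = 134.35 mm.
β₁ = 0.806, so c = a/β₁ = 134.35/0.806 = 166.69 mm.
From the linear strain diagram with ε_cu = 0.003: ε_t = 0.003 (d − c)/c = 0.003 × (630 − 166.69)/166.69 = 0.00834.
Since ε_t ≥ 0.005, the section is tension-controlled.

ε_t ≈ 0.00834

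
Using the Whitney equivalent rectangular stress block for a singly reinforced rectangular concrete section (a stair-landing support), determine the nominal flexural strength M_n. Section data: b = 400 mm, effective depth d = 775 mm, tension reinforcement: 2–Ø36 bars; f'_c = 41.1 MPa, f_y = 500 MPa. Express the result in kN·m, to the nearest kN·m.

M_n ≈ 752 kN·m

A_s = 2 × 1018 = 2036 mm².
T = A_s f_y = 2036 × 500 = 1018000 N = 1018 kN.
From C = T: a = T/(0.85 f'_c b) = 1018000/(0.85 × 41.1 × 400) = 72.85 mm.
M_n = T(d − a/2) = 1018 kN × (775 − 36.425) mm = 751.87 kN·m.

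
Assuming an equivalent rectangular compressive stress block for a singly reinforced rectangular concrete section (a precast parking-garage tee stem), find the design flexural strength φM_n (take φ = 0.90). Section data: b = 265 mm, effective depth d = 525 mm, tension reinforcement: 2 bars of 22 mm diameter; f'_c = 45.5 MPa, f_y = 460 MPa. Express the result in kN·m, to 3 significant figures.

A_s = 2 × 380 = 760 mm².
T = A_s f_y = 760 × 460 = 349600 N = 349.6 kN.
From C = T: a = T/(0.85 f'_c b) = 349600/(0.85 × 45.5 × 265) = 34.11 mm.
M_n = T(d − a/2) = 349.6 kN × (525 − 17.055) mm = 177.58 kN·m.
φM_n = 0.90 × 177.58 = 159.82 kN·m.

φM_n ≈ 160 kN·m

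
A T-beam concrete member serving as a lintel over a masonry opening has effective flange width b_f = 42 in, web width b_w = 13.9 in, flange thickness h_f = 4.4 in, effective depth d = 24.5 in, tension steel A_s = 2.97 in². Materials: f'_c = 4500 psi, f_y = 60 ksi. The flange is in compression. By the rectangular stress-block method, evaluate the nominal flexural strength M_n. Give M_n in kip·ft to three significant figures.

Tension: T = A_s f_y = 2.97 × 60 = 178.2 kips.
Try a within the flange: a = T/(0.85 f'_c b_f) = 178.2/(0.85 × 4.5 × 42) = 1.109 in.
Since a = 1.109 ≤ h_f = 4.4 in, the stress block lies entirely in the flange; analyse as a rectangular beam of width b_f.
M_n = T(d − a/2) = 178.2 × (24.5 − 0.5545) = 4267.1 kip·in.
M_n = 4267.1/12 = 355.59 kip·ft.

M_n ≈ 356 kip·ft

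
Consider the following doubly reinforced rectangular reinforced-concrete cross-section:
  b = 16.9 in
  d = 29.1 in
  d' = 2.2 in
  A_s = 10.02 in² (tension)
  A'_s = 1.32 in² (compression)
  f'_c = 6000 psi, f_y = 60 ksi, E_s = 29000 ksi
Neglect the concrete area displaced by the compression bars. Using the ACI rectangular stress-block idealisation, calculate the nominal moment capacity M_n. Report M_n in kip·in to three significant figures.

Assume both steels yield.
a = (A_s − A'_s) f_y/(0.85 f'_c b) = (10.02 − 1.32) × 60/(0.85 × 6 × 16.9) = 6.056 in.
c = a/β₁ = 6.056/0.75 = 8.075 in; ε'_s = 0.003(c − d')/c = 0.0022 ≥ ε_y = 0.0021, so the compression steel yields.
M_n = (A_s − A'_s) f_y (d − a/2) + A'_s f_y (d − d') = 522 × (29.1 − 3.028) + 79.2 × (29.1 − 2.2) = 13609.6 + 2130.5 = 15740.1 kip·in.

M_n ≈ 15700 kip·in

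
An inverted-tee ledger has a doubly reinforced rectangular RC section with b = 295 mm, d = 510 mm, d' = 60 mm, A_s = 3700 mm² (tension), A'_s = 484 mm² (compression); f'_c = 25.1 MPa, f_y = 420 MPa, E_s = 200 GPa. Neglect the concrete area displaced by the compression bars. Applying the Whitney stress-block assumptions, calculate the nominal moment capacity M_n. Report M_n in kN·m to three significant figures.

Assume both tension and compression steel yield.
Net tension couple steel: A_s − A'_s = 3216 mm².
a = (A_s − A'_s) f_y / (0.85 f'_c b) = 1350720/(0.85 × 25.1 × 295) = 214.61 mm.
c = a/β₁ = 214.61/0.85 = 252.48 mm; ε'_s = 0.003(c − d')/c = 0.0023 ≥ f_y/E_s = 0.0021, so compression steel does yield.
M_n = (A_s − A'_s) f_y (d − a/2) + A'_s f_y (d − d') = [1350720 × (510 − 107.305) + 203280 × (510 − 60)] × 10⁻⁶ = 543.93 + 91.48 = 635.41 kN·m.

M_n ≈ 635 kN·m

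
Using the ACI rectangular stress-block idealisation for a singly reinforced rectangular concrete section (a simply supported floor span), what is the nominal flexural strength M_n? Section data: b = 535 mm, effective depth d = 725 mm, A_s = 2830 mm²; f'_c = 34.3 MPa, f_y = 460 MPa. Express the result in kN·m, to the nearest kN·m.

M_n ≈ 889 kN·m

T = A_s f_y = 2830 × 460 = 1301800 N = 1301.8 kN.
From C = T: a = T/(0.85 f'_c b) = 1301800/(0.85 × 34.3 × 535) = 83.46 mm.
M_n = T(d − a/2) = 1301.8 kN × (725 − 41.73) mm = 889.48 kN·m.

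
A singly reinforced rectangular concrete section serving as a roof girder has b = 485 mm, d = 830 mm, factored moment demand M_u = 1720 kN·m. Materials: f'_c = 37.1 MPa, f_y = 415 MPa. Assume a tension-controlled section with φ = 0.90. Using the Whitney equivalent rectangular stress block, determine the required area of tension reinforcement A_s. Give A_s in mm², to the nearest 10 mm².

A_s ≈ 6170 mm²

M_n = M_u/φ = 1720/0.90 = 1911.11 kN·m.
With M_n = 0.85 f'_c a b (d − a/2), solve the quadratic for a:
a = d − √(d² − 2M_n/(0.85 f'_c b)) = 830 − √(830² − 2 × 1911.11×10⁶/(0.85 × 37.1 × 485)) = 167.44 mm.
A_s = 0.85 f'_c a b / f_y = 0.85 × 37.1 × 167.44 × 485 / 415 = 6170.9 mm².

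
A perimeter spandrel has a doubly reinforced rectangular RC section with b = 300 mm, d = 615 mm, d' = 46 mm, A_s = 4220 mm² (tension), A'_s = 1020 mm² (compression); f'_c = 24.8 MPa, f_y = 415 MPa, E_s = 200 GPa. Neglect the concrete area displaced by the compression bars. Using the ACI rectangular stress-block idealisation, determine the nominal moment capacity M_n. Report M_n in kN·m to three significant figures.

Assume both tension and compression steel yield.
Net tension couple steel: A_s − A'_s = 3200 mm².
a = (A_s − A'_s) f_y / (0.85 f'_c b) = 1328000/(0.85 × 24.8 × 300) = 209.99 mm.
c = a/β₁ = 209.99/0.85 = 247.05 mm; ε'_s = 0.003(c − d')/c = 0.0024 ≥ f_y/E_s = 0.0021, so compression steel does yield.
M_n = (A_s − A'_s) f_y (d − a/2) + A'_s f_y (d − d') = [1328000 × (615 − 104.995) + 423300 × (615 − 46)] × 10⁻⁶ = 677.29 + 240.86 = 918.15 kN·m.

M_n ≈ 918 kN·m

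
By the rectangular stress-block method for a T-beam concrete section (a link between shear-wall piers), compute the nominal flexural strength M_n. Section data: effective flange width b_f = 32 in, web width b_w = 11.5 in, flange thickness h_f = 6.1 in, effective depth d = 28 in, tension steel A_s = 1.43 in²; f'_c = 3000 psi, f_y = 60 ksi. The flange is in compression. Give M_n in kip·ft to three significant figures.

Tension: T = A_s f_y = 1.43 × 60 = 85.8 kips.
Try a within the flange: a = T/(0.85 f'_c b_f) = 85.8/(0.85 × 3 × 32) = 1.051 in.
Since a = 1.051 ≤ h_f = 6.1 in, the stress block lies entirely in the flange; analyse as a rectangular beam of width b_f.
M_n = T(d − a/2) = 85.8 × (28 − 0.5255) = 2357.3 kip·in.
M_n = 2357.3/12 = 196.44 kip·ft.

M_n ≈ 196 kip·ft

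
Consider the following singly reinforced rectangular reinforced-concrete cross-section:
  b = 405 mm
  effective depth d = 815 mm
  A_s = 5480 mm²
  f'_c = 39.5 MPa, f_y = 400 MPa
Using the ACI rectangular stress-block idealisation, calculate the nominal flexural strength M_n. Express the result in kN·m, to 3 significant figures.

M_n ≈ 1610 kN·m

T = A_s f_y = 5480 × 400 = 2192000 N = 2192 kN.
From C = T: a = T/(0.85 f'_c b) = 2192000/(0.85 × 39.5 × 405) = 161.20 mm.
M_n = T(d − a/2) = 2192 kN × (815 − 80.6) mm = 1609.80 kN·m.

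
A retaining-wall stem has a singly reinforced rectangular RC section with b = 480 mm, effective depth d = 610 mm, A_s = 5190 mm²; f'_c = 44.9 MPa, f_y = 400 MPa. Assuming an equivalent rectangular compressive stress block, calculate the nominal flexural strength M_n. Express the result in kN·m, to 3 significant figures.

T = A_s f_y = 5190 × 400 = 2076000 N = 2076 kN.
From C = T: a = T/(0.85 f'_c b) = 2076000/(0.85 × 44.9 × 480) = 113.32 mm.
M_n = T(d − a/2) = 2076 kN × (610 − 56.66) mm = 1148.73 kN·m.

M_n ≈ 1150 kN·m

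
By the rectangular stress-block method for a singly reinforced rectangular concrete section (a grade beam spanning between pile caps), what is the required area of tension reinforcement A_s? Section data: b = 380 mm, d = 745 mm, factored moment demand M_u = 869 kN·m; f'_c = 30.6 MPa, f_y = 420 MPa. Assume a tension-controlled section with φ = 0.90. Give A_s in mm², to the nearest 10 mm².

M_n = M_u/φ = 869/0.90 = 965.556 kN·m.
With M_n = 0.85 f'_c a b (d − a/2), solve the quadratic for a:
a = d − √(d² − 2M_n/(0.85 f'_c b)) = 745 − √(745² − 2 × 965.556×10⁶/(0.85 × 30.6 × 380)) = 145.30 mm.
A_s = 0.85 f'_c a b / f_y = 0.85 × 30.6 × 145.30 × 380 / 420 = 3419.3 mm².

A_s ≈ 3420 mm²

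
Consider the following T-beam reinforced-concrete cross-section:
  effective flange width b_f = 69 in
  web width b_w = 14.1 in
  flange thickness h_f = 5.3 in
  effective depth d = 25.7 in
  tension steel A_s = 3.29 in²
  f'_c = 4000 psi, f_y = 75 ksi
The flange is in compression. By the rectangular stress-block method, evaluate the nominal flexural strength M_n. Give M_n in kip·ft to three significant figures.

M_n ≈ 518 kip·ft

Tension: T = A_s f_y = 3.29 × 75 = 246.75 kips.
Try a within the flange: a = T/(0.85 f'_c b_f) = 246.75/(0.85 × 4 × 69) = 1.052 in.
Since a = 1.052 ≤ h_f = 5.3 in, the stress block lies entirely in the flange; analyse as a rectangular beam of width b_f.
M_n = T(d − a/2) = 246.75 × (25.7 − 0.526) = 6211.7 kip·in.
M_n = 6211.7/12 = 517.64 kip·ft.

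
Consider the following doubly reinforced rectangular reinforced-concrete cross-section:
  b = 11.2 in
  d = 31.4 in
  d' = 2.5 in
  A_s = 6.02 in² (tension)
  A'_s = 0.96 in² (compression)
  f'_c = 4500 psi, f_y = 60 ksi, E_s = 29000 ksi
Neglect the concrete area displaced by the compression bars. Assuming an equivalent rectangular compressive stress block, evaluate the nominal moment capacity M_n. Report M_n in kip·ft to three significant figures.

Assume both steels yield.
a = (A_s − A'_s) f_y/(0.85 f'_c b) = (6.02 − 0.96) × 60/(0.85 × 4.5 × 11.2) = 7.087 in.
c = a/β₁ = 7.087/0.825 = 8.590 in; ε'_s = 0.003(c − d')/c = 0.0021 ≥ ε_y = 0.0021, so the compression steel yields.
M_n = (A_s − A'_s) f_y (d − a/2) + A'_s f_y (d − d') = 303.6 × (31.4 − 3.5435) + 57.6 × (31.4 − 2.5) = 8457.2 + 1664.6 = 10121.8 kip·in = 10121.8/12 = 843.48 kip·ft.

M_n ≈ 843 kip·ft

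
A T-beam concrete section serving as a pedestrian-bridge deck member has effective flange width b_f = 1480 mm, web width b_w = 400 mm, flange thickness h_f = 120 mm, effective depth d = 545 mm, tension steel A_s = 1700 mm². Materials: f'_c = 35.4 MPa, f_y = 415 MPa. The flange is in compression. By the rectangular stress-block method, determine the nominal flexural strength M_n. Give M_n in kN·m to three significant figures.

Tension: T = A_s f_y = 1700 × 415 = 705500 N.
Try a within the flange: a = T/(0.85 f'_c b_f) = 705500/(0.85 × 35.4 × 1480) = 15.84 mm.
Since a = 15.84 ≤ h_f = 120 mm, the stress block lies entirely in the flange; analyse as a rectangular beam of width b_f.
M_n = T(d − a/2) = 705500 × (545 − 7.92) = 378.91 × 10⁶ N·mm.
M_n = 378.91 kN·m.

M_n ≈ 379 kN·m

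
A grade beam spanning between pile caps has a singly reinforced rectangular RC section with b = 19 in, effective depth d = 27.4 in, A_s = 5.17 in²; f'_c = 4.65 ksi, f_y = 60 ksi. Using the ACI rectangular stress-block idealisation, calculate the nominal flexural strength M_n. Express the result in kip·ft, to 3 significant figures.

M_n ≈ 655 kip·ft

T = A_s f_y = 5.17 × 60 = 310.2 kips.
a = T/(0.85 f'_c b) = 310.2/(0.85 × 4.65 × 19) = 4.131 in.
M_n = T(d − a/2) = 310.2 × (27.4 − 2.0655) = 7858.8 kip·in = 7858.8/12 = 654.90 kip·ft.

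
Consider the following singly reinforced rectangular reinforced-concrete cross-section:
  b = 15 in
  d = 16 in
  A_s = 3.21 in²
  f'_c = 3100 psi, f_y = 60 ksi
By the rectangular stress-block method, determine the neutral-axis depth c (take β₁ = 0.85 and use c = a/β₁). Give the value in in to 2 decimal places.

T = A_s f_y = 3.21 × 60 = 192.6 kips.
a = T/(0.85 f'_c b) = 192.6/(0.85 × 3.1 × 15) = 4.8729 in.
With β₁ = 0.85, c = a/β₁ = 4.8729/0.85 = 5.73 in.

c ≈ 5.73 in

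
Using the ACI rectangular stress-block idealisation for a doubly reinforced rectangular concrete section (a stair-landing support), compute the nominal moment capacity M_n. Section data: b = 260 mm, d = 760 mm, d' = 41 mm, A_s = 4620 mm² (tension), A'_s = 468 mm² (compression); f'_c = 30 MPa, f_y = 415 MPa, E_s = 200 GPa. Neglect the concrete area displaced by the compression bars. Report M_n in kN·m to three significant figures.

M_n ≈ 1230 kN·m

Assume both tension and compression steel yield.
Net tension couple steel: A_s − A'_s = 4152 mm².
a = (A_s − A'_s) f_y / (0.85 f'_c b) = 1723080/(0.85 × 30 × 260) = 259.89 mm.
c = a/β₁ = 259.89/0.836 = 310.87 mm; ε'_s = 0.003(c − d')/c = 0.0026 ≥ f_y/E_s = 0.0021, so compression steel does yield.
M_n = (A_s − A'_s) f_y (d − a/2) + A'_s f_y (d − d') = [1723080 × (760 − 129.945) + 194220 × (760 − 41)] × 10⁻⁶ = 1085.64 + 139.64 = 1225.28 kN·m.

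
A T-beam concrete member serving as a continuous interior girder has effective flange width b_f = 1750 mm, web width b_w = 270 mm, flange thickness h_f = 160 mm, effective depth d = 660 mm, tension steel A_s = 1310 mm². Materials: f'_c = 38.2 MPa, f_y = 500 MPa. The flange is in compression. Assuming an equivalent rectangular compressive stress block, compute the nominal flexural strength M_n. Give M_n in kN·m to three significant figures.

Tension: T = A_s f_y = 1310 × 500 = 655000 N.
Try a within the flange: a = T/(0.85 f'_c b_f) = 655000/(0.85 × 38.2 × 1750) = 11.53 mm.
Since a = 11.53 ≤ h_f = 160 mm, the stress block lies entirely in the flange; analyse as a rectangular beam of width b_f.
M_n = T(d − a/2) = 655000 × (660 − 5.765) = 428.52 × 10⁶ N·mm.
M_n = 428.52 kN·m.

M_n ≈ 429 kN·m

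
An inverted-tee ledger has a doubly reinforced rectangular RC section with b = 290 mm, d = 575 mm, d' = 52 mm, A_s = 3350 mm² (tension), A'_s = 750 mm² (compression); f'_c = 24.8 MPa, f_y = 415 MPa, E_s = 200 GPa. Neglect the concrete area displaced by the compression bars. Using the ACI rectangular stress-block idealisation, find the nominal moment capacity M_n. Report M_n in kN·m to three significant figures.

M_n ≈ 688 kN·m

Assume both tension and compression steel yield.
Net tension couple steel: A_s − A'_s = 2600 mm².
a = (A_s − A'_s) f_y / (0.85 f'_c b) = 1079000/(0.85 × 24.8 × 290) = 176.50 mm.
c = a/β₁ = 176.50/0.85 = 207.65 mm; ε'_s = 0.003(c − d')/c = 0.0022 ≥ f_y/E_s = 0.0021, so compression steel does yield.
M_n = (A_s − A'_s) f_y (d − a/2) + A'_s f_y (d − d') = [1079000 × (575 − 88.25) + 311250 × (575 − 52)] × 10⁻⁶ = 525.20 + 162.78 = 687.98 kN·m.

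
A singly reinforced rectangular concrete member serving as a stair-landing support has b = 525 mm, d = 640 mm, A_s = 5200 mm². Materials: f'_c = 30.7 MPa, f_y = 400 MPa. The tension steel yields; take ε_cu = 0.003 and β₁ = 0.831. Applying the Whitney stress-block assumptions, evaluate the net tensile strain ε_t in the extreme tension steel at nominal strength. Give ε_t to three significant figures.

ε_t ≈ 0.00751

a = A_s f_y/(0.85 f'_c b) = 151.83 mm.
β₁ = 0.831, so c = a/β₁ = 151.83/0.831 = 182.71 mm.
From the linear strain diagram with ε_cu = 0.003: ε_t = 0.003 (d − c)/c = 0.003 × (640 − 182.71)/182.71 = 0.00751.
Since ε_t ≥ 0.005, the section is tension-controlled.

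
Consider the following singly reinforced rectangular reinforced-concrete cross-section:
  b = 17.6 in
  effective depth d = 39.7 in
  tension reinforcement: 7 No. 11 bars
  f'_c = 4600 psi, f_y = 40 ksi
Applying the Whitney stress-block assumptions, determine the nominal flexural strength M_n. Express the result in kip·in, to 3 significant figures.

M_n ≈ 16000 kip·in

A_s = 7 × 1.56 = 10.92 in².
T = A_s f_y = 10.92 × 40 = 436.8 kips.
a = T/(0.85 f'_c b) = 436.8/(0.85 × 4.6 × 17.6) = 6.347 in.
M_n = T(d − a/2) = 436.8 × (39.7 − 3.1735) = 15954.8 kip·in.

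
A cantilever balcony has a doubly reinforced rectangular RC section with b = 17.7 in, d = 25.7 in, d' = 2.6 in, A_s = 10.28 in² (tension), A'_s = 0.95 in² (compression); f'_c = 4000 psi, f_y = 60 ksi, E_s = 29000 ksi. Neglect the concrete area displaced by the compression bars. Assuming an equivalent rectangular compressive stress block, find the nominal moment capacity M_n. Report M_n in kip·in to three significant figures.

M_n ≈ 13100 kip·in

Assume both steels yield.
a = (A_s − A'_s) f_y/(0.85 f'_c b) = (10.28 − 0.95) × 60/(0.85 × 4 × 17.7) = 9.302 in.
c = a/β₁ = 9.302/0.85 = 10.944 in; ε'_s = 0.003(c − d')/c = 0.0023 ≥ ε_y = 0.0021, so the compression steel yields.
M_n = (A_s − A'_s) f_y (d − a/2) + A'_s f_y (d − d') = 559.8 × (25.7 − 4.651) + 57 × (25.7 − 2.6) = 11783.2 + 1316.7 = 13099.9 kip·in.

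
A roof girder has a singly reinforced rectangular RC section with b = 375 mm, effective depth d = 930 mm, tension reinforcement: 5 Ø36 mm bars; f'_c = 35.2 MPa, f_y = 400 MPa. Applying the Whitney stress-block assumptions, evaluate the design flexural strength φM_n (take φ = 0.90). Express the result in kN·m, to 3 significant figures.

φM_n ≈ 1540 kN·m

A_s = 5 × 1018 = 5090 mm².
T = A_s f_y = 5090 × 400 = 2036000 N = 2036 kN.
From C = T: a = T/(0.85 f'_c b) = 2036000/(0.85 × 35.2 × 375) = 181.46 mm.
M_n = T(d − a/2) = 2036 kN × (930 − 90.73) mm = 1708.75 kN·m.
φM_n = 0.90 × 1708.75 = 1537.88 kN·m.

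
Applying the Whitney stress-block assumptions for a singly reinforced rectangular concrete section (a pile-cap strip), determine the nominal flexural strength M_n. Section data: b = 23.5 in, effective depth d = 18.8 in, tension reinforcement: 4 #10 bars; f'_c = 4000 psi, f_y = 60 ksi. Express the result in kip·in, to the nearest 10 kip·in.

M_n ≈ 5150 kip·in

A_s = 4 × 1.27 = 5.08 in².
T = A_s f_y = 5.08 × 60 = 304.8 kips.
a = T/(0.85 f'_c b) = 304.8/(0.85 × 4 × 23.5) = 3.815 in.
M_n = T(d − a/2) = 304.8 × (18.8 − 1.9075) = 5148.8 kip·in.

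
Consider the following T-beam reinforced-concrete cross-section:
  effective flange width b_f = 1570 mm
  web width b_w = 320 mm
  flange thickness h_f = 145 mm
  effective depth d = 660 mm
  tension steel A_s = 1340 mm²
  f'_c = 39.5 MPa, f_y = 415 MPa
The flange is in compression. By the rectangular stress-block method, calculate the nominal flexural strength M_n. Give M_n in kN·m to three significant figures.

M_n ≈ 364 kN·m

Tension: T = A_s f_y = 1340 × 415 = 556100 N.
Try a within the flange: a = T/(0.85 f'_c b_f) = 556100/(0.85 × 39.5 × 1570) = 10.55 mm.
Since a = 10.55 ≤ h_f = 145 mm, the stress block lies entirely in the flange; analyse as a rectangular beam of width b_f.
M_n = T(d − a/2) = 556100 × (660 − 5.275) = 364.09 × 10⁶ N·mm.
M_n = 364.09 kN·m.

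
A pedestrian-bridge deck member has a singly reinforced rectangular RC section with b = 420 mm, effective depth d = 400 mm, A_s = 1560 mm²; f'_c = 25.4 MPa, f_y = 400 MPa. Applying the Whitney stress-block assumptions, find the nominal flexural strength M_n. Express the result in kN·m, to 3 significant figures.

M_n ≈ 228 kN·m

T = A_s f_y = 1560 × 400 = 624000 N = 624 kN.
From C = T: a = T/(0.85 f'_c b) = 624000/(0.85 × 25.4 × 420) = 68.81 mm.
M_n = T(d − a/2) = 624 kN × (400 − 34.405) mm = 228.13 kN·m.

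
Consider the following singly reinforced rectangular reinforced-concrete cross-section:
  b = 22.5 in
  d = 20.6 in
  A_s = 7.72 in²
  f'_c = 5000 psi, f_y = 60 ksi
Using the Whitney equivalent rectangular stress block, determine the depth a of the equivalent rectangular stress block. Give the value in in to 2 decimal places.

T = A_s f_y = 7.72 × 60 = 463.2 kips.
a = T/(0.85 f'_c b) = 463.2/(0.85 × 5 × 22.5) = 4.84 in.

a ≈ 4.84 in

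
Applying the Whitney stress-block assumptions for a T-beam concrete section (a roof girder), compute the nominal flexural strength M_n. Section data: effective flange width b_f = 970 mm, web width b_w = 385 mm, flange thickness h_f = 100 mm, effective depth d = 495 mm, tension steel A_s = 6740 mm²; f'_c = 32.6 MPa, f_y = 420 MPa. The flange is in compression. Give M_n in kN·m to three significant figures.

Tension: T = A_s f_y = 6740 × 420 = 2830800 N.
Try a within the flange: a = T/(0.85 f'_c b_f) = 2830800/(0.85 × 32.6 × 970) = 105.32 mm.
a = 105.32 > h_f = 100 mm: the block extends into the web. Split into flange-overhang and web parts.
C_f = 0.85 f'_c (b_f − b_w) h_f = 0.85 × 32.6 × (970 − 385) × 100 = 1621035 N.
Remaining web compression depth: a_w = (T − C_f)/(0.85 f'_c b_w) = (2830800 − 1621035)/(0.85 × 32.6 × 385) = 113.40 mm.
M_n = C_f(d − h_f/2) + (T − C_f)(d − a_w/2) = 1621035 × (495 − 50) + 1209765 × (495 − 56.7) = 721.36 + 530.24 = 1251.60 × 10⁶ N·mm.
M_n = 1251.60 kN·m.

M_n ≈ 1250 kN·m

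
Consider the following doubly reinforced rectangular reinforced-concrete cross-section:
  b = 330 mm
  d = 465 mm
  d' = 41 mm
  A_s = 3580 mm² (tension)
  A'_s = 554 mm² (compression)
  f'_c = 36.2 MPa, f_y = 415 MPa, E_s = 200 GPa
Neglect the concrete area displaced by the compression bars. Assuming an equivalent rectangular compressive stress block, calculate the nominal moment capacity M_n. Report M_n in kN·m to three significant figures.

Assume both tension and compression steel yield.
Net tension couple steel: A_s − A'_s = 3026 mm².
a = (A_s − A'_s) f_y / (0.85 f'_c b) = 1255790/(0.85 × 36.2 × 330) = 123.67 mm.
c = a/β₁ = 123.67/0.791 = 156.35 mm; ε'_s = 0.003(c − d')/c = 0.0022 ≥ f_y/E_s = 0.0021, so compression steel does yield.
M_n = (A_s − A'_s) f_y (d − a/2) + A'_s f_y (d − d') = [1255790 × (465 − 61.835) + 229910 × (465 − 41)] × 10⁻⁶ = 506.29 + 97.48 = 603.77 kN·m.

M_n ≈ 604 kN·m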